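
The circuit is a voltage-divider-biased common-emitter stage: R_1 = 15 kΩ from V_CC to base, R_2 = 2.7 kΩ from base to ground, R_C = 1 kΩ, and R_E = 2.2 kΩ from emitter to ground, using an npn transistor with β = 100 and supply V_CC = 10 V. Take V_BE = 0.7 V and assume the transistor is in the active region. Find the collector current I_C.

I_C ≈ 0.37 mA

Thevenize the base divider: V_Th = V_CC·R_2/(R_1+R_2) = 10×2.7/17.7 = 1.53 V, R_Th = R_1‖R_2 = 2.29 kΩ.
Base-emitter loop: V_Th = I_B·R_Th + V_BE + (β+1)I_B·R_E, so I_B = (1.53 − 0.7) / (2.29 + 101×2.2) = 0.00368 mA.
I_C = β·I_B = 100×0.00368 = 0.368 mA, and I_E = (β+1)I_B = 0.371 mA.
V_CE = V_CC − I_C·R_C − I_E·R_E = 10 − 0.368×1 − 0.371×2.2 = 8.82 V.
V_CE = 8.82 V > 0.2 V confirms active-region operation.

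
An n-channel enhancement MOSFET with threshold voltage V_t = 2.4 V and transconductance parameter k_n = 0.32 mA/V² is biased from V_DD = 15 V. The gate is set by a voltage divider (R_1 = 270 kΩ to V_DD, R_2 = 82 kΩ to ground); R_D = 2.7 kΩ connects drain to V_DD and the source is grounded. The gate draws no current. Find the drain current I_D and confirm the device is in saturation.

V_G = V_DD·R_2/(R_1+R_2) = 15×82/352 = 3.49 V. With the source grounded, V_GS = V_G = 3.49 V.
Assume saturation: I_D = (k_n/2)(V_GS − V_t)² = (0.32/2)×(3.49 − 2.4)² = 0.16×1.09² = 0.192 mA.
V_DS = V_DD − I_D·R_D = 15 − 0.192×2.7 = 14.5 V.
Saturation requires V_DS ≥ V_GS − V_t = 1.09 V; 14.5 ≥ 1.09 ✓.

I_D ≈ 0.19 mA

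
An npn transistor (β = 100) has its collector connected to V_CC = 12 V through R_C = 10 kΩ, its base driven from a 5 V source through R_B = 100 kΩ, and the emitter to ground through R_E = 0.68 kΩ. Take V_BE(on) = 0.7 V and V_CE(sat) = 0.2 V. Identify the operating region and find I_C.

Assume active: I_B = (5 − 0.7)/(100 + 101×0.68) = 0.0255 mA, I_C = β·I_B = 2.55 mA.
Then V_CE = 12 − 2.55×10 − 2.57×0.68 = -15.2 V < 0.2 V — the active assumption fails.
Re-solve with V_CE = 0.2 V. KCL at the emitter: V_E/R_E = (V_BB−0.7−V_E)/R_B + (V_CC−0.2−V_E)/R_C, giving V_E = 0.774 V.
I_C = (V_CC − 0.2 − V_E)/R_C = (11.8 − 0.774)/10 = 1.1 mA.
Check: I_B = (4.3 − 0.774)/100 = 0.0353 mA, and β·I_B = 3.53 mA > I_C, confirming saturation.

saturation; I_C ≈ 1.1 mA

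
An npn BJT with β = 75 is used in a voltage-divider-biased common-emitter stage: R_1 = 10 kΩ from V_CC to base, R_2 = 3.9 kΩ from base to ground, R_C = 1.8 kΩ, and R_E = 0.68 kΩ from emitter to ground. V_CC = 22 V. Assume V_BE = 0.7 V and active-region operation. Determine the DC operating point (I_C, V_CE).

I_C ≈ 7.5 mA, V_CE ≈ 3.2 V

Thevenize the base divider: V_Th = V_CC·R_2/(R_1+R_2) = 22×3.9/13.9 = 6.17 V, R_Th = R_1‖R_2 = 2.81 kΩ.
Base-emitter loop: V_Th = I_B·R_Th + V_BE + (β+1)I_B·R_E, so I_B = (6.17 − 0.7) / (2.81 + 76×0.68) = 0.1 mA.
I_C = β·I_B = 75×0.1 = 7.53 mA, and I_E = (β+1)I_B = 7.63 mA.
V_CE = V_CC − I_C·R_C − I_E·R_E = 22 − 7.53×1.8 − 7.63×0.68 = 3.25 V.
V_CE = 3.25 V > 0.2 V confirms active-region operation.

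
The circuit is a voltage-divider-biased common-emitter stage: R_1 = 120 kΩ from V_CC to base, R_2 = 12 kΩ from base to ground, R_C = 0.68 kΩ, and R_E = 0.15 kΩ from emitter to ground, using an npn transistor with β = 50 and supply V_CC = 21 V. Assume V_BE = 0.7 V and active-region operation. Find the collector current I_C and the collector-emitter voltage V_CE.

Thevenize the base divider: V_Th = V_CC·R_2/(R_1+R_2) = 21×12/132 = 1.91 V, R_Th = R_1‖R_2 = 10.9 kΩ.
Base-emitter loop: V_Th = I_B·R_Th + V_BE + (β+1)I_B·R_E, so I_B = (1.91 − 0.7) / (10.9 + 51×0.15) = 0.0651 mA.
I_C = β·I_B = 50×0.0651 = 3.26 mA, and I_E = (β+1)I_B = 3.32 mA.
V_CE = V_CC − I_C·R_C − I_E·R_E = 21 − 3.26×0.68 − 3.32×0.15 = 18.3 V.
V_CE = 18.3 V > 0.2 V confirms active-region operation.

I_C ≈ 3.3 mA, V_CE ≈ 18 V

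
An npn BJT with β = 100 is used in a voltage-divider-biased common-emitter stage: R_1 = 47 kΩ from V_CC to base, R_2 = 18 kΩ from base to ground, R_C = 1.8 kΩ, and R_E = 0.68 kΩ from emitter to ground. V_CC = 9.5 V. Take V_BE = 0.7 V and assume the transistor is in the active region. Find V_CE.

Thevenize the base divider: V_Th = V_CC·R_2/(R_1+R_2) = 9.5×18/65 = 2.63 V, R_Th = R_1‖R_2 = 13 kΩ.
Base-emitter loop: V_Th = I_B·R_Th + V_BE + (β+1)I_B·R_E, so I_B = (2.63 − 0.7) / (13 + 101×0.68) = 0.0236 mA.
I_C = β·I_B = 100×0.0236 = 2.36 mA, and I_E = (β+1)I_B = 2.39 mA.
V_CE = V_CC − I_C·R_C − I_E·R_E = 9.5 − 2.36×1.8 − 2.39×0.68 = 3.62 V.
V_CE = 3.62 V > 0.2 V confirms active-region operation.

V_CE ≈ 3.6 V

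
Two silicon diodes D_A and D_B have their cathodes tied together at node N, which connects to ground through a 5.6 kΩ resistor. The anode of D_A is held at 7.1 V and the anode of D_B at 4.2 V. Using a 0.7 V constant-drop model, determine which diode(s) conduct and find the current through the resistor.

Assume both conduct. Then node N would need to be at both 7.1−0.7 = 6.4 V and 4.2−0.7 = 3.5 V, which is impossible.
Assume only D_A conducts: V_N = 7.1 − 0.7 = 6.4 V, so I_R = 6.4/5.6 = 1.14 mA.
Check D_B: its anode-to-cathode voltage is 4.2 − 6.4 = -2.2 V < 0.7 V, so it is off. The assumption is consistent.

Only D_A conducts; I_R ≈ 1.1 mA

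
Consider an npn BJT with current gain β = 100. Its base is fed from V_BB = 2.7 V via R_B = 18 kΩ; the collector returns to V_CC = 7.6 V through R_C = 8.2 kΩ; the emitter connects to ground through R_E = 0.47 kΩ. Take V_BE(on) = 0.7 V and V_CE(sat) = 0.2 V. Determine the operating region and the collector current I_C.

Assume active: I_B = (2.7 − 0.7)/(18 + 101×0.47) = 0.0305 mA, I_C = β·I_B = 3.05 mA.
Then V_CE = 7.6 − 3.05×8.2 − 3.09×0.47 = -18.9 V < 0.2 V — the active assumption fails.
Re-solve with V_CE = 0.2 V. KCL at the emitter: V_E/R_E = (V_BB−0.7−V_E)/R_B + (V_CC−0.2−V_E)/R_C, giving V_E = 0.44 V.
I_C = (V_CC − 0.2 − V_E)/R_C = (7.4 − 0.44)/8.2 = 0.849 mA.
Check: I_B = (2 − 0.44)/18 = 0.0867 mA, and β·I_B = 8.67 mA > I_C, confirming saturation.

saturation; I_C ≈ 0.85 mA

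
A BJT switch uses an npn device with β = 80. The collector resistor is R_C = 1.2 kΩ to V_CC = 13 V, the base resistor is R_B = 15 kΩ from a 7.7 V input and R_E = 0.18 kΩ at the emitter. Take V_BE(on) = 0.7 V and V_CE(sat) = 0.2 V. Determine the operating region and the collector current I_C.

saturation; I_C ≈ 9.2 mA

Assume active: I_B = (7.7 − 0.7)/(15 + 81×0.18) = 0.237 mA, I_C = β·I_B = 18.9 mA.
Then V_CE = 13 − 18.9×1.2 − 19.2×0.18 = -13.2 V < 0.2 V — the active assumption fails.
Re-solve with V_CE = 0.2 V. KCL at the emitter: V_E/R_E = (V_BB−0.7−V_E)/R_B + (V_CC−0.2−V_E)/R_C, giving V_E = 1.72 V.
I_C = (V_CC − 0.2 − V_E)/R_C = (12.8 − 1.72)/1.2 = 9.23 mA.
Check: I_B = (7 − 1.72)/15 = 0.352 mA, and β·I_B = 28.1 mA > I_C, confirming saturation.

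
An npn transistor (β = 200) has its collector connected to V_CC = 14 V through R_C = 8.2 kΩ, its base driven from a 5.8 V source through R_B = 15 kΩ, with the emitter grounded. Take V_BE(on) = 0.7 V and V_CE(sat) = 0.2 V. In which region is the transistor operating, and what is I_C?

Assume active: I_B = (5.8 − 0.7)/15 = 0.34 mA, giving I_C = β·I_B = 68 mA.
But then V_CE = 14 − 68×8.2 = -544 V < V_CE(sat) = 0.2 V — impossible in the active region.
So the transistor is saturated. With V_CE = 0.2 V, I_C = (V_CC − 0.2)/R_C = 13.8/8.2 = 1.68 mA.
Check: β·I_B = 68 mA > I_C = 1.68 mA, confirming saturation.

saturation; I_C ≈ 1.7 mA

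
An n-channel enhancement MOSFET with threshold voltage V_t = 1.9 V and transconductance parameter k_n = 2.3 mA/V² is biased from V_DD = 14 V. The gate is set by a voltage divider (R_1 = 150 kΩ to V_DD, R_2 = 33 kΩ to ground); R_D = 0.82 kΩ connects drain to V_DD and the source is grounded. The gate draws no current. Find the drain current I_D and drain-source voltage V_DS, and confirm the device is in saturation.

V_G = V_DD·R_2/(R_1+R_2) = 14×33/183 = 2.52 V. With the source grounded, V_GS = V_G = 2.52 V.
Assume saturation: I_D = (k_n/2)(V_GS − V_t)² = (2.3/2)×(2.52 − 1.9)² = 1.15×0.625² = 0.449 mA.
V_DS = V_DD − I_D·R_D = 14 − 0.449×0.82 = 13.6 V.
Saturation requires V_DS ≥ V_GS − V_t = 0.625 V; 13.6 ≥ 0.625 ✓.

I_D ≈ 0.45 mA, V_DS ≈ 14 V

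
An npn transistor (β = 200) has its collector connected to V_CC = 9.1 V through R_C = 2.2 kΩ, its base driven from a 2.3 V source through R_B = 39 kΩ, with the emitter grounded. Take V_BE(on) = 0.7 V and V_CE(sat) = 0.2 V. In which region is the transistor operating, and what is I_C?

saturation; I_C ≈ 4 mA

Assume active: I_B = (2.3 − 0.7)/39 = 0.041 mA, giving I_C = β·I_B = 8.21 mA.
But then V_CE = 9.1 − 8.21×2.2 = -8.95 V < V_CE(sat) = 0.2 V — impossible in the active region.
So the transistor is saturated. With V_CE = 0.2 V, I_C = (V_CC − 0.2)/R_C = 8.9/2.2 = 4.05 mA.
Check: β·I_B = 8.21 mA > I_C = 4.05 mA, confirming saturation.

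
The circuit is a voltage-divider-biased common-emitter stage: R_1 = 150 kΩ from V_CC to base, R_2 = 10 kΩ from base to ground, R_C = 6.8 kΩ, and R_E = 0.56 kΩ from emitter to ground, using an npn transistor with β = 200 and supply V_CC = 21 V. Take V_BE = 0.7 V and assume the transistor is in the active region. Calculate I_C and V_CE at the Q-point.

I_C ≈ 1 mA, V_CE ≈ 14 V

Thevenize the base divider: V_Th = V_CC·R_2/(R_1+R_2) = 21×10/160 = 1.31 V, R_Th = R_1‖R_2 = 9.38 kΩ.
Base-emitter loop: V_Th = I_B·R_Th + V_BE + (β+1)I_B·R_E, so I_B = (1.31 − 0.7) / (9.38 + 201×0.56) = 0.00502 mA.
I_C = β·I_B = 200×0.00502 = 1 mA, and I_E = (β+1)I_B = 1.01 mA.
V_CE = V_CC − I_C·R_C − I_E·R_E = 21 − 1×6.8 − 1.01×0.56 = 13.6 V.
V_CE = 13.6 V > 0.2 V confirms active-region operation.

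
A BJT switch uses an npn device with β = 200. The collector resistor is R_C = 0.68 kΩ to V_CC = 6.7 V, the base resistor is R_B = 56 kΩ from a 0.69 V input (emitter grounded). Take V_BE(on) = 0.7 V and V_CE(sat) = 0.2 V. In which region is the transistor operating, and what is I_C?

cutoff; I_C ≈ 0

V_BB = 0.69 V ≤ V_BE(on) = 0.7 V, so the base-emitter junction is not forward biased.
The transistor is in cutoff: I_B = I_C = 0.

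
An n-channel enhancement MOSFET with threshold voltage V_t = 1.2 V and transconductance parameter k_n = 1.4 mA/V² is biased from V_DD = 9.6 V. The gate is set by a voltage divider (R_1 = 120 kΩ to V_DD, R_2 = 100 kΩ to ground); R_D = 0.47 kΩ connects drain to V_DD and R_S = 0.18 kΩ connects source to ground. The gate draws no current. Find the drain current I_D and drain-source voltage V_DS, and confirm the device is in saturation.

V_G = V_DD·R_2/(R_1+R_2) = 9.6×100/220 = 4.36 V.
Assume saturation: I_D = (k_n/2)(V_GS − V_t)² with V_GS = V_G − I_D·R_S = 4.36 − 0.18·I_D.
Substituting gives 0.0227·I_D² − 1.8·I_D + 7.01 = 0, with roots I_D = 4.11 or 75.1 mA.
The root I_D = 75.1 mA gives V_GS = -9.16 V ≤ V_t, so take I_D = 4.11 mA.
Then V_GS = 3.62 V and V_DS = V_DD − I_D(R_D+R_S) = 9.6 − 4.11×0.65 = 6.93 V.
Saturation requires V_DS ≥ V_GS − V_t = 2.42 V; 6.93 ≥ 2.42 ✓.

I_D ≈ 4.1 mA, V_DS ≈ 6.9 V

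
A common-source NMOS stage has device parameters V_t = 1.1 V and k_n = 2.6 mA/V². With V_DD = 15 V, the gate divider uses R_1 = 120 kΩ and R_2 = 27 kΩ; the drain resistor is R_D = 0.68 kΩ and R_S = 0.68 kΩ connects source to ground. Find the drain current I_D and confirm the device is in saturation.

I_D ≈ 1.1 mA

V_G = V_DD·R_2/(R_1+R_2) = 15×27/147 = 2.76 V.
Assume saturation: I_D = (k_n/2)(V_GS − V_t)² with V_GS = V_G − I_D·R_S = 2.76 − 0.68·I_D.
Substituting gives 0.601·I_D² − 3.93·I_D + 3.56 = 0, with roots I_D = 1.09 or 5.44 mA.
The root I_D = 5.44 mA gives V_GS = -0.946 V ≤ V_t, so take I_D = 1.09 mA.
Then V_GS = 2.01 V and V_DS = V_DD − I_D(R_D+R_S) = 15 − 1.09×1.36 = 13.5 V.
Saturation requires V_DS ≥ V_GS − V_t = 0.915 V; 13.5 ≥ 0.915 ✓.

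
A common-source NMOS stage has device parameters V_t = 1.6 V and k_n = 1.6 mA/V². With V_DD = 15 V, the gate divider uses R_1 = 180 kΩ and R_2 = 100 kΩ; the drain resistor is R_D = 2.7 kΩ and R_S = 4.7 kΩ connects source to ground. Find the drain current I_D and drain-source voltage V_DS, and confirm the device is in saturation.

V_G = V_DD·R_2/(R_1+R_2) = 15×100/280 = 5.36 V.
Assume saturation: I_D = (k_n/2)(V_GS − V_t)² with V_GS = V_G − I_D·R_S = 5.36 − 4.7·I_D.
Substituting gives 17.7·I_D² − 29.3·I_D + 11.3 = 0, with roots I_D = 0.613 or 1.04 mA.
The root I_D = 1.04 mA gives V_GS = 0.459 V ≤ V_t, so take I_D = 0.613 mA.
Then V_GS = 2.48 V and V_DS = V_DD − I_D(R_D+R_S) = 15 − 0.613×7.4 = 10.5 V.
Saturation requires V_DS ≥ V_GS − V_t = 0.875 V; 10.5 ≥ 0.875 ✓.

I_D ≈ 0.61 mA, V_DS ≈ 10 V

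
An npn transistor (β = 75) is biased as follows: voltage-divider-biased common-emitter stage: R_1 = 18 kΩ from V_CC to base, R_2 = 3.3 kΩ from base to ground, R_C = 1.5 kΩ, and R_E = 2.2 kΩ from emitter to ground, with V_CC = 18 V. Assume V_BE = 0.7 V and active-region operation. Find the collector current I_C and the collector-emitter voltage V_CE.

Thevenize the base divider: V_Th = V_CC·R_2/(R_1+R_2) = 18×3.3/21.3 = 2.79 V, R_Th = R_1‖R_2 = 2.79 kΩ.
Base-emitter loop: V_Th = I_B·R_Th + V_BE + (β+1)I_B·R_E, so I_B = (2.79 − 0.7) / (2.79 + 76×2.2) = 0.0123 mA.
I_C = β·I_B = 75×0.0123 = 0.922 mA, and I_E = (β+1)I_B = 0.934 mA.
V_CE = V_CC − I_C·R_C − I_E·R_E = 18 − 0.922×1.5 − 0.934×2.2 = 14.6 V.
V_CE = 14.6 V > 0.2 V confirms active-region operation.

I_C ≈ 0.92 mA, V_CE ≈ 15 V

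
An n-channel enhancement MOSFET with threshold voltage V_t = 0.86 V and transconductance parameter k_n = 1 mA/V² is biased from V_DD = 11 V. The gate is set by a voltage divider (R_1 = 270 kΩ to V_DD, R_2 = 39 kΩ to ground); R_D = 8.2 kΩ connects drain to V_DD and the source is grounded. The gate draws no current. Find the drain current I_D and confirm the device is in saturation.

V_G = V_DD·R_2/(R_1+R_2) = 11×39/309 = 1.39 V. With the source grounded, V_GS = V_G = 1.39 V.
Assume saturation: I_D = (k_n/2)(V_GS − V_t)² = (1/2)×(1.39 − 0.86)² = 0.5×0.528² = 0.14 mA.
V_DS = V_DD − I_D·R_D = 11 − 0.14×8.2 = 9.86 V.
Saturation requires V_DS ≥ V_GS − V_t = 0.528 V; 9.86 ≥ 0.528 ✓.

I_D ≈ 0.14 mA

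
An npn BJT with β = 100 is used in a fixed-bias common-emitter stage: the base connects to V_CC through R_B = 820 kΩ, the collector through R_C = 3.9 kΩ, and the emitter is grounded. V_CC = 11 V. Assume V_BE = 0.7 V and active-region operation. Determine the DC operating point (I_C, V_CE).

Base loop: V_CC = I_B·R_B + V_BE, so I_B = (11 − 0.7)/820 kΩ = 0.0126 mA.
In the active region I_C = β·I_B = 100 × 0.0126 = 1.26 mA.
Collector loop: V_CE = V_CC − I_C·R_C = 11 − 1.26×3.9 = 6.1 V.
Since V_CE = 6.1 V > V_CE(sat) ≈ 0.2 V, the transistor is in the active region as assumed.

I_C ≈ 1.3 mA, V_CE ≈ 6.1 V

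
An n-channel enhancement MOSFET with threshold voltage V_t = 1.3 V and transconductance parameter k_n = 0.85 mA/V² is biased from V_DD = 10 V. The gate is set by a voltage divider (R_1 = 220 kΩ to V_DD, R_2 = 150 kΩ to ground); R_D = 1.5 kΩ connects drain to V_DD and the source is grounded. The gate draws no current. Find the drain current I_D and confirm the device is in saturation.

V_G = V_DD·R_2/(R_1+R_2) = 10×150/370 = 4.05 V. With the source grounded, V_GS = V_G = 4.05 V.
Assume saturation: I_D = (k_n/2)(V_GS − V_t)² = (0.85/2)×(4.05 − 1.3)² = 0.425×2.75² = 3.22 mA.
V_DS = V_DD − I_D·R_D = 10 − 3.22×1.5 = 5.16 V.
Saturation requires V_DS ≥ V_GS − V_t = 2.75 V; 5.16 ≥ 2.75 ✓.

I_D ≈ 3.2 mA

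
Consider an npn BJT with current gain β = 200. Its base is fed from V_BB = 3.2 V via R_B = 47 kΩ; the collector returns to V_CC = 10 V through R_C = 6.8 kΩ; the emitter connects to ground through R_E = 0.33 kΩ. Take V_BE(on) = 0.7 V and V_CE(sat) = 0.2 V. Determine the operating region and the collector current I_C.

saturation; I_C ≈ 1.4 mA

Assume active: I_B = (3.2 − 0.7)/(47 + 201×0.33) = 0.0221 mA, I_C = β·I_B = 4.41 mA.
Then V_CE = 10 − 4.41×6.8 − 4.43×0.33 = -21.5 V < 0.2 V — the active assumption fails.
Re-solve with V_CE = 0.2 V. KCL at the emitter: V_E/R_E = (V_BB−0.7−V_E)/R_B + (V_CC−0.2−V_E)/R_C, giving V_E = 0.467 V.
I_C = (V_CC − 0.2 − V_E)/R_C = (9.8 − 0.467)/6.8 = 1.37 mA.
Check: I_B = (2.5 − 0.467)/47 = 0.0433 mA, and β·I_B = 8.65 mA > I_C, confirming saturation.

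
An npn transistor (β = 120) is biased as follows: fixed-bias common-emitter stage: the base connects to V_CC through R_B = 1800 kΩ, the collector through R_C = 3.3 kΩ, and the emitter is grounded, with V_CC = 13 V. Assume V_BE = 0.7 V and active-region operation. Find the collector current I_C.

Base loop: V_CC = I_B·R_B + V_BE, so I_B = (13 − 0.7)/1800 kΩ = 0.00683 mA.
In the active region I_C = β·I_B = 120 × 0.00683 = 0.82 mA.
Collector loop: V_CE = V_CC − I_C·R_C = 13 − 0.82×3.3 = 10.3 V.
Since V_CE = 10.3 V > V_CE(sat) ≈ 0.2 V, the transistor is in the active region as assumed.

I_C ≈ 0.82 mA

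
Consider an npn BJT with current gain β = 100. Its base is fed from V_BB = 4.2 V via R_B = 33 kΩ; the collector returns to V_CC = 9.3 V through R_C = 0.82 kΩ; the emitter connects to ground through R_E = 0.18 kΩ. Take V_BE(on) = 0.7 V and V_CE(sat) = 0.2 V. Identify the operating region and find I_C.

Assume active. Base-emitter loop: I_B = (V_BB − V_BE)/(R_B + (β+1)R_E) = (4.2 − 0.7)/(33 + 101×0.18) = 0.0684 mA.
I_C = β·I_B = 100×0.0684 = 6.84 mA.
V_CE = V_CC − I_C·R_C − I_E·R_E = 9.3 − 6.84×0.82 − 6.91×0.18 = 2.45 V > V_CE(sat), so the active-region assumption holds.

active; I_C ≈ 6.8 mA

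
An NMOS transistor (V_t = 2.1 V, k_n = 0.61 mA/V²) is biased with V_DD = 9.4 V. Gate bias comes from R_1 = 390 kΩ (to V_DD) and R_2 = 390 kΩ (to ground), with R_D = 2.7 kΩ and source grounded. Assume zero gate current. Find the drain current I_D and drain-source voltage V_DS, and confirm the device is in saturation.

V_G = V_DD·R_2/(R_1+R_2) = 9.4×390/780 = 4.7 V. With the source grounded, V_GS = V_G = 4.7 V.
Assume saturation: I_D = (k_n/2)(V_GS − V_t)² = (0.61/2)×(4.7 − 2.1)² = 0.305×2.6² = 2.06 mA.
V_DS = V_DD − I_D·R_D = 9.4 − 2.06×2.7 = 3.83 V.
Saturation requires V_DS ≥ V_GS − V_t = 2.6 V; 3.83 ≥ 2.6 ✓.

I_D ≈ 2.1 mA, V_DS ≈ 3.8 V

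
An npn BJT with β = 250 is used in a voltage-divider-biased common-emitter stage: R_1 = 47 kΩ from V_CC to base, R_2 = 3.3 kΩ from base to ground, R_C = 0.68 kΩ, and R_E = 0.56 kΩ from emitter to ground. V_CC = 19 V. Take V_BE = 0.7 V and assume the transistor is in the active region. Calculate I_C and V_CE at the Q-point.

Thevenize the base divider: V_Th = V_CC·R_2/(R_1+R_2) = 19×3.3/50.3 = 1.25 V, R_Th = R_1‖R_2 = 3.08 kΩ.
Base-emitter loop: V_Th = I_B·R_Th + V_BE + (β+1)I_B·R_E, so I_B = (1.25 − 0.7) / (3.08 + 251×0.56) = 0.0038 mA.
I_C = β·I_B = 250×0.0038 = 0.951 mA, and I_E = (β+1)I_B = 0.955 mA.
V_CE = V_CC − I_C·R_C − I_E·R_E = 19 − 0.951×0.68 − 0.955×0.56 = 17.8 V.
V_CE = 17.8 V > 0.2 V confirms active-region operation.

I_C ≈ 0.95 mA, V_CE ≈ 18 V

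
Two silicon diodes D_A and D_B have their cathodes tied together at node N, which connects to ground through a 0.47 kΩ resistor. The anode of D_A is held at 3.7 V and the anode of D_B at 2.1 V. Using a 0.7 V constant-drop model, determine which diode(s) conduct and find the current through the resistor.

Only D_A conducts; I_R ≈ 6.4 mA

Assume both conduct. Then node N would need to be at both 3.7−0.7 = 3 V and 2.1−0.7 = 1.4 V, which is impossible.
Assume only D_A conducts: V_N = 3.7 − 0.7 = 3 V, so I_R = 3/0.47 = 6.38 mA.
Check D_B: its anode-to-cathode voltage is 2.1 − 3 = -0.9 V < 0.7 V, so it is off. The assumption is consistent.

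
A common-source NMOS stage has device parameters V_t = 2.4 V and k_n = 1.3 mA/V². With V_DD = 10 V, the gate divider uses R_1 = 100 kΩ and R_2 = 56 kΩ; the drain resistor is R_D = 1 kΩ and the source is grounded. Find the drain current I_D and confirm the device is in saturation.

I_D ≈ 0.92 mA

V_G = V_DD·R_2/(R_1+R_2) = 10×56/156 = 3.59 V. With the source grounded, V_GS = V_G = 3.59 V.
Assume saturation: I_D = (k_n/2)(V_GS − V_t)² = (1.3/2)×(3.59 − 2.4)² = 0.65×1.19² = 0.92 mA.
V_DS = V_DD − I_D·R_D = 10 − 0.92×1 = 9.08 V.
Saturation requires V_DS ≥ V_GS − V_t = 1.19 V; 9.08 ≥ 1.19 ✓.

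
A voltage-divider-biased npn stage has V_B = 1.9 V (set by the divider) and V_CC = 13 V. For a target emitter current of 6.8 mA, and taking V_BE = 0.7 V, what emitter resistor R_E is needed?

V_E = V_B − V_BE = 1.9 − 0.7 = 1.2 V.
R_E = V_E / I_E = 1.2 / 6.8 = 0.176 kΩ.

R_E ≈ 0.18 kΩ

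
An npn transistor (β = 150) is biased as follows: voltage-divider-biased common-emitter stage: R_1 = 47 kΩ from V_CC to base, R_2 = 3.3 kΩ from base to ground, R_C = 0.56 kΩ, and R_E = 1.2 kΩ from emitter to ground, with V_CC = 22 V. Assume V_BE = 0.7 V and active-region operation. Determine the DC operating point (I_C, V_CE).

I_C ≈ 0.61 mA, V_CE ≈ 21 V

Thevenize the base divider: V_Th = V_CC·R_2/(R_1+R_2) = 22×3.3/50.3 = 1.44 V, R_Th = R_1‖R_2 = 3.08 kΩ.
Base-emitter loop: V_Th = I_B·R_Th + V_BE + (β+1)I_B·R_E, so I_B = (1.44 − 0.7) / (3.08 + 151×1.2) = 0.00403 mA.
I_C = β·I_B = 150×0.00403 = 0.605 mA, and I_E = (β+1)I_B = 0.609 mA.
V_CE = V_CC − I_C·R_C − I_E·R_E = 22 − 0.605×0.56 − 0.609×1.2 = 20.9 V.
V_CE = 20.9 V > 0.2 V confirms active-region operation.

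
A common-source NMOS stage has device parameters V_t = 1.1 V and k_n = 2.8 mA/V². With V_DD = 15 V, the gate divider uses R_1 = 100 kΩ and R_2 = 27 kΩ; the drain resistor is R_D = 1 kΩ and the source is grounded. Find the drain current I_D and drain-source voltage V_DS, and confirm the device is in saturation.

V_G = V_DD·R_2/(R_1+R_2) = 15×27/127 = 3.19 V. With the source grounded, V_GS = V_G = 3.19 V.
Assume saturation: I_D = (k_n/2)(V_GS − V_t)² = (2.8/2)×(3.19 − 1.1)² = 1.4×2.09² = 6.11 mA.
V_DS = V_DD − I_D·R_D = 15 − 6.11×1 = 8.89 V.
Saturation requires V_DS ≥ V_GS − V_t = 2.09 V; 8.89 ≥ 2.09 ✓.

I_D ≈ 6.1 mA, V_DS ≈ 8.9 V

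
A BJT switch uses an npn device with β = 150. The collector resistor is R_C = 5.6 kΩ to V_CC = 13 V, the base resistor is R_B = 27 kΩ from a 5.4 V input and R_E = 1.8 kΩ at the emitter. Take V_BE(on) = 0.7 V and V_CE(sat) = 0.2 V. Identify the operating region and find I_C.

Assume active: I_B = (5.4 − 0.7)/(27 + 151×1.8) = 0.0157 mA, I_C = β·I_B = 2.36 mA.
Then V_CE = 13 − 2.36×5.6 − 2.38×1.8 = -4.49 V < 0.2 V — the active assumption fails.
Re-solve with V_CE = 0.2 V. KCL at the emitter: V_E/R_E = (V_BB−0.7−V_E)/R_B + (V_CC−0.2−V_E)/R_C, giving V_E = 3.19 V.
I_C = (V_CC − 0.2 − V_E)/R_C = (12.8 − 3.19)/5.6 = 1.72 mA.
Check: I_B = (4.7 − 3.19)/27 = 0.0559 mA, and β·I_B = 8.39 mA > I_C, confirming saturation.

saturation; I_C ≈ 1.7 mA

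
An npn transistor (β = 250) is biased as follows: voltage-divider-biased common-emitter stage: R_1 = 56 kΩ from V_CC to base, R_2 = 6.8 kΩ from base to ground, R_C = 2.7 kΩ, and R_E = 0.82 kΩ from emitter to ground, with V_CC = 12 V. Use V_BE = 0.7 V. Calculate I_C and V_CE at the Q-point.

I_C ≈ 0.71 mA, V_CE ≈ 9.5 V

Thevenize the base divider: V_Th = V_CC·R_2/(R_1+R_2) = 12×6.8/62.8 = 1.3 V, R_Th = R_1‖R_2 = 6.06 kΩ.
Base-emitter loop: V_Th = I_B·R_Th + V_BE + (β+1)I_B·R_E, so I_B = (1.3 − 0.7) / (6.06 + 251×0.82) = 0.00283 mA.
I_C = β·I_B = 250×0.00283 = 0.707 mA, and I_E = (β+1)I_B = 0.71 mA.
V_CE = V_CC − I_C·R_C − I_E·R_E = 12 − 0.707×2.7 − 0.71×0.82 = 9.51 V.
V_CE = 9.51 V > 0.2 V confirms active-region operation.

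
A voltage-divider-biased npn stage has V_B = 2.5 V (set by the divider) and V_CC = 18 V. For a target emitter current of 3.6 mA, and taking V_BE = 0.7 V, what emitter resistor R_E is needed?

R_E ≈ 0.5 kΩ

V_E = V_B − V_BE = 2.5 − 0.7 = 1.8 V.
R_E = V_E / I_E = 1.8 / 3.6 = 0.5 kΩ.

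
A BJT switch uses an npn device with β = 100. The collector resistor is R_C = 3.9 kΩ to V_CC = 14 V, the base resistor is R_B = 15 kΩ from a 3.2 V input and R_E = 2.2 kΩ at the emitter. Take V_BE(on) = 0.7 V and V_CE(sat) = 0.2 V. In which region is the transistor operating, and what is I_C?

Assume active. Base-emitter loop: I_B = (V_BB − V_BE)/(R_B + (β+1)R_E) = (3.2 − 0.7)/(15 + 101×2.2) = 0.0105 mA.
I_C = β·I_B = 100×0.0105 = 1.05 mA.
V_CE = V_CC − I_C·R_C − I_E·R_E = 14 − 1.05×3.9 − 1.06×2.2 = 7.55 V > V_CE(sat), so the active-region assumption holds.

active; I_C ≈ 1.1 mA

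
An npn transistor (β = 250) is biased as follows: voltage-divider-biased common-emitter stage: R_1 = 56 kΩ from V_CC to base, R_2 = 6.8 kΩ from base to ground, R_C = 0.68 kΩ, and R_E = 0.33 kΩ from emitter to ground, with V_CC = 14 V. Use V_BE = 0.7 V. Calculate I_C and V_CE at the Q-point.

I_C ≈ 2.3 mA, V_CE ≈ 12 V

Thevenize the base divider: V_Th = V_CC·R_2/(R_1+R_2) = 14×6.8/62.8 = 1.52 V, R_Th = R_1‖R_2 = 6.06 kΩ.
Base-emitter loop: V_Th = I_B·R_Th + V_BE + (β+1)I_B·R_E, so I_B = (1.52 − 0.7) / (6.06 + 251×0.33) = 0.00918 mA.
I_C = β·I_B = 250×0.00918 = 2.29 mA, and I_E = (β+1)I_B = 2.3 mA.
V_CE = V_CC − I_C·R_C − I_E·R_E = 14 − 2.29×0.68 − 2.3×0.33 = 11.7 V.
V_CE = 11.7 V > 0.2 V confirms active-region operation.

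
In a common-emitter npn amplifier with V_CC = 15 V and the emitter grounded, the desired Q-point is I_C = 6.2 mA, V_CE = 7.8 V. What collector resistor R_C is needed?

Collector loop: V_CC = I_C·R_C + V_CE.
R_C = (V_CC − V_CE)/I_C = (15 − 7.8)/6.2 = 1.16 kΩ.

R_C ≈ 1.2 kΩ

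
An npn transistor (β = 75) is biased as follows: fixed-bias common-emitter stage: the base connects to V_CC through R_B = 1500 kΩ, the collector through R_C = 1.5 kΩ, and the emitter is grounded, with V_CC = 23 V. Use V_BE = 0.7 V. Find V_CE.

Base loop: V_CC = I_B·R_B + V_BE, so I_B = (23 − 0.7)/1500 kΩ = 0.0149 mA.
In the active region I_C = β·I_B = 75 × 0.0149 = 1.11 mA.
Collector loop: V_CE = V_CC − I_C·R_C = 23 − 1.11×1.5 = 21.3 V.
Since V_CE = 21.3 V > V_CE(sat) ≈ 0.2 V, the transistor is in the active region as assumed.

V_CE ≈ 21 V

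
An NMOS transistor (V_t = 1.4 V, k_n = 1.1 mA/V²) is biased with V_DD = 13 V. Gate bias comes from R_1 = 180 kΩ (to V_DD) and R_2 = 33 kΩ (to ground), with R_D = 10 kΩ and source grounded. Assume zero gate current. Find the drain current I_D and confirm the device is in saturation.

I_D ≈ 0.21 mA

V_G = V_DD·R_2/(R_1+R_2) = 13×33/213 = 2.01 V. With the source grounded, V_GS = V_G = 2.01 V.
Assume saturation: I_D = (k_n/2)(V_GS − V_t)² = (1.1/2)×(2.01 − 1.4)² = 0.55×0.614² = 0.207 mA.
V_DS = V_DD − I_D·R_D = 13 − 0.207×10 = 10.9 V.
Saturation requires V_DS ≥ V_GS − V_t = 0.614 V; 10.9 ≥ 0.614 ✓.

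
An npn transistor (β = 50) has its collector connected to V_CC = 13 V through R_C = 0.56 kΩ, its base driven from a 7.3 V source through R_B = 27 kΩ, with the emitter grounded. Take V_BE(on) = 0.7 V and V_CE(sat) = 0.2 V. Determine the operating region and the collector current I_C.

Assume active. Base-emitter loop: I_B = (V_BB − V_BE)/R_B = (7.3 − 0.7)/27 = 0.244 mA.
I_C = β·I_B = 50×0.244 = 12.2 mA.
V_CE = V_CC − I_C·R_C = 13 − 12.2×0.56 = 6.16 V > V_CE(sat), so the active-region assumption holds.

active; I_C ≈ 12 mA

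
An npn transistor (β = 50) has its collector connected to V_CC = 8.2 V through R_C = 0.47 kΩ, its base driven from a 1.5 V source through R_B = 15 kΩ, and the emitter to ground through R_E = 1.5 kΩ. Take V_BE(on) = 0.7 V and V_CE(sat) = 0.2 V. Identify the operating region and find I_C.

Assume active. Base-emitter loop: I_B = (V_BB − V_BE)/(R_B + (β+1)R_E) = (1.5 − 0.7)/(15 + 51×1.5) = 0.00874 mA.
I_C = β·I_B = 50×0.00874 = 0.437 mA.
V_CE = V_CC − I_C·R_C − I_E·R_E = 8.2 − 0.437×0.47 − 0.446×1.5 = 7.33 V > V_CE(sat), so the active-region assumption holds.

active; I_C ≈ 0.44 mA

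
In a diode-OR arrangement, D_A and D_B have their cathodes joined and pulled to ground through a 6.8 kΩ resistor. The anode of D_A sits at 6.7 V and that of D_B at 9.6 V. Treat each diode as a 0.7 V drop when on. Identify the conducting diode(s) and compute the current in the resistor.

Assume both conduct. Then node N would need to be at both 6.7−0.7 = 6 V and 9.6−0.7 = 8.9 V, which is impossible.
Assume only D_B conducts: V_N = 9.6 − 0.7 = 8.9 V, so I_R = 8.9/6.8 = 1.31 mA.
Check D_A: its anode-to-cathode voltage is 6.7 − 8.9 = -2.2 V < 0.7 V, so it is off. The assumption is consistent.

Only D_B conducts; I_R ≈ 1.3 mA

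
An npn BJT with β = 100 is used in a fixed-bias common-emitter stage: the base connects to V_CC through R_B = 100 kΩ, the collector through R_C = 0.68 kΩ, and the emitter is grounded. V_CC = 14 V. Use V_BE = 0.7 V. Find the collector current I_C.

I_C ≈ 13 mA

Base loop: V_CC = I_B·R_B + V_BE, so I_B = (14 − 0.7)/100 kΩ = 0.133 mA.
In the active region I_C = β·I_B = 100 × 0.133 = 13.3 mA.
Collector loop: V_CE = V_CC − I_C·R_C = 14 − 13.3×0.68 = 4.96 V.
Since V_CE = 4.96 V > V_CE(sat) ≈ 0.2 V, the transistor is in the active region as assumed.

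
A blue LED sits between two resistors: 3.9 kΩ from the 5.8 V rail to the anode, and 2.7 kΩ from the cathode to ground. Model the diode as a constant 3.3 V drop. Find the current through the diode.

I ≈ 0.38 mA

The two resistors are in series with the diode, so KVL gives 5.8 = I·3.9 + 3.3 + I·2.7.
I = (5.8 − 3.3) / (3.9 + 2.7) kΩ = 2.5 / 6.6 = 0.379 mA.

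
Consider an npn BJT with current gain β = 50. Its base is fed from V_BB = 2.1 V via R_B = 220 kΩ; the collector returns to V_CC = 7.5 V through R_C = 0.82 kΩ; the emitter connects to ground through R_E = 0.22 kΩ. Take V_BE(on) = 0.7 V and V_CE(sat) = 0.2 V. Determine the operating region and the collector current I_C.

Assume active. Base-emitter loop: I_B = (V_BB − V_BE)/(R_B + (β+1)R_E) = (2.1 − 0.7)/(220 + 51×0.22) = 0.00605 mA.
I_C = β·I_B = 50×0.00605 = 0.303 mA.
V_CE = V_CC − I_C·R_C − I_E·R_E = 7.5 − 0.303×0.82 − 0.309×0.22 = 7.18 V > V_CE(sat), so the active-region assumption holds.

active; I_C ≈ 0.3 mA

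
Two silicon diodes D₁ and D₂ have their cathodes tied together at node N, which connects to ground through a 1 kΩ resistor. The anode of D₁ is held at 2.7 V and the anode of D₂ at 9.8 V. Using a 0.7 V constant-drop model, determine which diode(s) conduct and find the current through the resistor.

Assume both conduct. Then node N would need to be at both 2.7−0.7 = 2 V and 9.8−0.7 = 9.1 V, which is impossible.
Assume only D₂ conducts: V_N = 9.8 − 0.7 = 9.1 V, so I_R = 9.1/1 = 9.1 mA.
Check D₁: its anode-to-cathode voltage is 2.7 − 9.1 = -6.4 V < 0.7 V, so it is off. The assumption is consistent.

Only D₂ conducts; I_R ≈ 9.1 mA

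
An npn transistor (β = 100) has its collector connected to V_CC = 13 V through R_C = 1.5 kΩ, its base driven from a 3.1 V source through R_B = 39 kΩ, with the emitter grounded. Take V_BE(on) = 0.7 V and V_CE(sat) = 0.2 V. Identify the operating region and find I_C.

active; I_C ≈ 6.2 mA

Assume active. Base-emitter loop: I_B = (V_BB − V_BE)/R_B = (3.1 − 0.7)/39 = 0.0615 mA.
I_C = β·I_B = 100×0.0615 = 6.15 mA.
V_CE = V_CC − I_C·R_C = 13 − 6.15×1.5 = 3.77 V > V_CE(sat), so the active-region assumption holds.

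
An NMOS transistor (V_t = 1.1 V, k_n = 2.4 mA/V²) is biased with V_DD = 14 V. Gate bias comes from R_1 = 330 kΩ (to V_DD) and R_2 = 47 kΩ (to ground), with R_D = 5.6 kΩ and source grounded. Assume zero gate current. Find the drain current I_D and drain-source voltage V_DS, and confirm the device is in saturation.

I_D ≈ 0.5 mA, V_DS ≈ 11 V

V_G = V_DD·R_2/(R_1+R_2) = 14×47/377 = 1.75 V. With the source grounded, V_GS = V_G = 1.75 V.
Assume saturation: I_D = (k_n/2)(V_GS − V_t)² = (2.4/2)×(1.75 − 1.1)² = 1.2×0.645² = 0.5 mA.
V_DS = V_DD − I_D·R_D = 14 − 0.5×5.6 = 11.2 V.
Saturation requires V_DS ≥ V_GS − V_t = 0.645 V; 11.2 ≥ 0.645 ✓.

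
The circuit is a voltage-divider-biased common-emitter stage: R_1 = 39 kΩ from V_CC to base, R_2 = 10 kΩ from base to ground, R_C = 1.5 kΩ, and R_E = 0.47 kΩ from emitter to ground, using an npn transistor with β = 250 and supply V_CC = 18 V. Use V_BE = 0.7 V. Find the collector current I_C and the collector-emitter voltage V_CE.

I_C ≈ 5.9 mA, V_CE ≈ 6.4 V

Thevenize the base divider: V_Th = V_CC·R_2/(R_1+R_2) = 18×10/49 = 3.67 V, R_Th = R_1‖R_2 = 7.96 kΩ.
Base-emitter loop: V_Th = I_B·R_Th + V_BE + (β+1)I_B·R_E, so I_B = (3.67 − 0.7) / (7.96 + 251×0.47) = 0.0236 mA.
I_C = β·I_B = 250×0.0236 = 5.9 mA, and I_E = (β+1)I_B = 5.93 mA.
V_CE = V_CC − I_C·R_C − I_E·R_E = 18 − 5.9×1.5 − 5.93×0.47 = 6.36 V.
V_CE = 6.36 V > 0.2 V confirms active-region operation.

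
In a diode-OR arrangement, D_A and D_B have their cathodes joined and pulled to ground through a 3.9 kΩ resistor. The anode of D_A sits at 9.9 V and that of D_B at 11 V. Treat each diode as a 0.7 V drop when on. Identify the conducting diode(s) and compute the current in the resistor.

Only D_B conducts; I_R ≈ 2.6 mA

Assume both conduct. Then node N would need to be at both 9.9−0.7 = 9.2 V and 11−0.7 = 10.3 V, which is impossible.
Assume only D_B conducts: V_N = 11 − 0.7 = 10.3 V, so I_R = 10.3/3.9 = 2.64 mA.
Check D_A: its anode-to-cathode voltage is 9.9 − 10.3 = -0.4 V < 0.7 V, so it is off. The assumption is consistent.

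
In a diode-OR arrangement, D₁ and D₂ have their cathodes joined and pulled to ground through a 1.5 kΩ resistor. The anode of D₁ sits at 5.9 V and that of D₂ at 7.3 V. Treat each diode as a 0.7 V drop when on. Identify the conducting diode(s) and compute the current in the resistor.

Assume both conduct. Then node N would need to be at both 5.9−0.7 = 5.2 V and 7.3−0.7 = 6.6 V, which is impossible.
Assume only D₂ conducts: V_N = 7.3 − 0.7 = 6.6 V, so I_R = 6.6/1.5 = 4.4 mA.
Check D₁: its anode-to-cathode voltage is 5.9 − 6.6 = -0.7 V < 0.7 V, so it is off. The assumption is consistent.

Only D₂ conducts; I_R ≈ 4.4 mA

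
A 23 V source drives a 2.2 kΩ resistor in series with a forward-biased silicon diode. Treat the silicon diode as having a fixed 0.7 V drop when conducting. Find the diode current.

KVL around the loop: 23 = V_D + I·R = 0.7 + I × 2.2 kΩ.
So I = (23 − 0.7) / 2.2 kΩ = 22.3 / 2.2 = 10.1 mA.

I ≈ 10 mA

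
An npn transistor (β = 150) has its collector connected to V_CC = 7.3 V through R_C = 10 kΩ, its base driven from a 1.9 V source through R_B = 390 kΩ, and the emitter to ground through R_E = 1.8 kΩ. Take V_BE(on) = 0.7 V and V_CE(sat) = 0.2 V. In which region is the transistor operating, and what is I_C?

active; I_C ≈ 0.27 mA

Assume active. Base-emitter loop: I_B = (V_BB − V_BE)/(R_B + (β+1)R_E) = (1.9 − 0.7)/(390 + 151×1.8) = 0.00181 mA.
I_C = β·I_B = 150×0.00181 = 0.272 mA.
V_CE = V_CC − I_C·R_C − I_E·R_E = 7.3 − 0.272×10 − 0.274×1.8 = 4.09 V > V_CE(sat), so the active-region assumption holds.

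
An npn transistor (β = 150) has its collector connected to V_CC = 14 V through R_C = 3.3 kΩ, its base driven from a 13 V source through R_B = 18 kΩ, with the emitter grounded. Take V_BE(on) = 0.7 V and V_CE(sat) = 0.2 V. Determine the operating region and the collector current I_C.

saturation; I_C ≈ 4.2 mA

Assume active: I_B = (13 − 0.7)/18 = 0.683 mA, giving I_C = β·I_B = 102 mA.
But then V_CE = 14 − 102×3.3 = -324 V < V_CE(sat) = 0.2 V — impossible in the active region.
So the transistor is saturated. With V_CE = 0.2 V, I_C = (V_CC − 0.2)/R_C = 13.8/3.3 = 4.18 mA.
Check: β·I_B = 102 mA > I_C = 4.18 mA, confirming saturation.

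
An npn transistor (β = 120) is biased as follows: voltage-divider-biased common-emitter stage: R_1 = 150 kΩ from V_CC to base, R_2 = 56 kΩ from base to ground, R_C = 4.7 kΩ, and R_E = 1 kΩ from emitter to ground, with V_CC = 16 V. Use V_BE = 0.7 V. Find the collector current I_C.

Thevenize the base divider: V_Th = V_CC·R_2/(R_1+R_2) = 16×56/206 = 4.35 V, R_Th = R_1‖R_2 = 40.8 kΩ.
Base-emitter loop: V_Th = I_B·R_Th + V_BE + (β+1)I_B·R_E, so I_B = (4.35 − 0.7) / (40.8 + 121×1) = 0.0226 mA.
I_C = β·I_B = 120×0.0226 = 2.71 mA, and I_E = (β+1)I_B = 2.73 mA.
V_CE = V_CC − I_C·R_C − I_E·R_E = 16 − 2.71×4.7 − 2.73×1 = 0.547 V.
V_CE = 0.547 V > 0.2 V confirms active-region operation.

I_C ≈ 2.7 mA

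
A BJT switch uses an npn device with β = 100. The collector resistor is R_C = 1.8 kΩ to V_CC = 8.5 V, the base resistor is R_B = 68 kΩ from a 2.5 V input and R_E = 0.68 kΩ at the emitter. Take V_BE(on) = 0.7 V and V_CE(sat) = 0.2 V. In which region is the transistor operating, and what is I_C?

Assume active. Base-emitter loop: I_B = (V_BB − V_BE)/(R_B + (β+1)R_E) = (2.5 − 0.7)/(68 + 101×0.68) = 0.0132 mA.
I_C = β·I_B = 100×0.0132 = 1.32 mA.
V_CE = V_CC − I_C·R_C − I_E·R_E = 8.5 − 1.32×1.8 − 1.33×0.68 = 5.23 V > V_CE(sat), so the active-region assumption holds.

active; I_C ≈ 1.3 mA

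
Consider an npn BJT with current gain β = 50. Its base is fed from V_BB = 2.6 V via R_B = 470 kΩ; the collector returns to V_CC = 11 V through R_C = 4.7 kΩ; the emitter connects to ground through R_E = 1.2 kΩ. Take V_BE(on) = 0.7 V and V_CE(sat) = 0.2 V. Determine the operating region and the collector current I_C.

Assume active. Base-emitter loop: I_B = (V_BB − V_BE)/(R_B + (β+1)R_E) = (2.6 − 0.7)/(470 + 51×1.2) = 0.00358 mA.
I_C = β·I_B = 50×0.00358 = 0.179 mA.
V_CE = V_CC − I_C·R_C − I_E·R_E = 11 − 0.179×4.7 − 0.182×1.2 = 9.94 V > V_CE(sat), so the active-region assumption holds.

active; I_C ≈ 0.18 mA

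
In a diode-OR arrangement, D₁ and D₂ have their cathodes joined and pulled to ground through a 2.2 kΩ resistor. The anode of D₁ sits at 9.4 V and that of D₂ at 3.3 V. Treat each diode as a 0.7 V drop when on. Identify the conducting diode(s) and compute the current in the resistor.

Only D₁ conducts; I_R ≈ 4 mA

Assume both conduct. Then node N would need to be at both 9.4−0.7 = 8.7 V and 3.3−0.7 = 2.6 V, which is impossible.
Assume only D₁ conducts: V_N = 9.4 − 0.7 = 8.7 V, so I_R = 8.7/2.2 = 3.95 mA.
Check D₂: its anode-to-cathode voltage is 3.3 − 8.7 = -5.4 V < 0.7 V, so it is off. The assumption is consistent.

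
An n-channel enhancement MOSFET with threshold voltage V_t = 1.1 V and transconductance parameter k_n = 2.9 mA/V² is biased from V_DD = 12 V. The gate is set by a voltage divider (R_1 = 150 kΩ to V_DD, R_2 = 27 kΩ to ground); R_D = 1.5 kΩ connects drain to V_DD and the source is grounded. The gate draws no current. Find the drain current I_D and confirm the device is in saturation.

V_G = V_DD·R_2/(R_1+R_2) = 12×27/177 = 1.83 V. With the source grounded, V_GS = V_G = 1.83 V.
Assume saturation: I_D = (k_n/2)(V_GS − V_t)² = (2.9/2)×(1.83 − 1.1)² = 1.45×0.731² = 0.774 mA.
V_DS = V_DD − I_D·R_D = 12 − 0.774×1.5 = 10.8 V.
Saturation requires V_DS ≥ V_GS − V_t = 0.731 V; 10.8 ≥ 0.731 ✓.

I_D ≈ 0.77 mA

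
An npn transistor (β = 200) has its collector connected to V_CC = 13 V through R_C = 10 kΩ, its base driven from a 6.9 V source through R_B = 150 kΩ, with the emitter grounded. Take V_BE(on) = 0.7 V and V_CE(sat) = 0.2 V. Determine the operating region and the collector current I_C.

Assume active: I_B = (6.9 − 0.7)/150 = 0.0413 mA, giving I_C = β·I_B = 8.27 mA.
But then V_CE = 13 − 8.27×10 = -69.7 V < V_CE(sat) = 0.2 V — impossible in the active region.
So the transistor is saturated. With V_CE = 0.2 V, I_C = (V_CC − 0.2)/R_C = 12.8/10 = 1.28 mA.
Check: β·I_B = 8.27 mA > I_C = 1.28 mA, confirming saturation.

saturation; I_C ≈ 1.3 mA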